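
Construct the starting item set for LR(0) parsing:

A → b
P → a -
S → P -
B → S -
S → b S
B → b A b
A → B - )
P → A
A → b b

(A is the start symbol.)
First, augment the grammar with A' → A
I₀ = CLOSURE({ [A' → . A] }):
  [A' → . A] has the dot before A: add [A → . b], [A → . B - )], [A → . b b]
  [A → . B - )] has the dot before B: add [B → . S -], [B → . b A b]
  [B → . S -] has the dot before S: add [S → . P -], [S → . b S]
  [S → . P -] has the dot before P: add [P → . a -], [P → . A]
No further items can be added.

I₀ = { [A → . B - )], [A → . b b], [A → . b], [A' → . A], [B → . S -], [B → . b A b], [P → . A], [P → . a -], [S → . P -], [S → . b S] }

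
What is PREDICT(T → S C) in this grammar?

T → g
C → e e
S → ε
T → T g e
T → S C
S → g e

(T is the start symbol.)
PREDICT(T → S C) = (FIRST(RHS) \ {ε}) ∪ (FOLLOW(T) if ε ∈ FIRST(RHS), i.e. RHS ⇒* ε)
FIRST(S) = { 'g', ε }
FIRST(C) = { 'e' }
FIRST(S C) = { 'e', 'g' }
ε ∉ FIRST(S C), so FOLLOW(T) is not added.
PREDICT(T → S C) = { 'e', 'g' }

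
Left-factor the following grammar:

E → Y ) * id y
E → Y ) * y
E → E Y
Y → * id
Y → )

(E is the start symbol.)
E → Y ) * E'
E' → id y
E' → y
E → E Y
Y → * id
Y → )

Left-factoring transforms A → αβ₁ | αβ₂ into A → αA' and A' → β₁ | β₂
(α is the longest common prefix among the alternatives). Repeat until
no nonterminal has two alternatives with a common prefix.

Round 1: E has alternatives sharing prefix 'Y ) *'. Introduce E': E → Y ) * E'
  Add: E' → id y
  Add: E' → y

No remaining common prefixes — done.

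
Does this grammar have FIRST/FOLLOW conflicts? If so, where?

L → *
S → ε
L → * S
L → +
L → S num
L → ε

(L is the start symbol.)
A FIRST/FOLLOW conflict occurs when a non-terminal N has a nullable alternative N → β (β ⇒* ε) and another alternative N → α with FIRST(α) ∩ FOLLOW(N) ≠ ∅: on such a lookahead the parser cannot decide between expanding α and letting N vanish via β.

Nullable non-terminals: L, S.
FIRST sets used below: FIRST(S) = { ε }

L: nullable alternative(s) L → ε; FOLLOW(L) = { $ }
  L → *: FIRST \ {ε} = { '*' } — disjoint from FOLLOW(L)
  L → * S: FIRST \ {ε} = { '*' } — disjoint from FOLLOW(L)
  L → +: FIRST \ {ε} = { '+' } — disjoint from FOLLOW(L)
  L → S num: FIRST \ {ε} = { 'num' } — disjoint from FOLLOW(L)
  L → ε: FIRST \ {ε} = { } — this is the only nullable alternative, skip
S has a nullable alternative but only one production, so nothing to check.

No FIRST/FOLLOW conflicts found.

Answer: No FIRST/FOLLOW conflicts.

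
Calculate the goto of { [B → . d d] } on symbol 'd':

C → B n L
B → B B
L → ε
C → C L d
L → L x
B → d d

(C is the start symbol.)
{ [B → d . d] }

GOTO(I, 'd') = CLOSURE({ [A → αX.β] : [A → α.Xβ] ∈ I, X = 'd' })

Items with dot before 'd', with the dot advanced:
  [B → . d d] → [B → d . d]
Closure adds nothing (no advanced item has the dot before a non-terminal).

GOTO = { [B → d . d] }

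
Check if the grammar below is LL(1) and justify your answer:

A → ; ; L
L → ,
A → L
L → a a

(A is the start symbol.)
Relevant sets:
  FIRST(L) = { ',', 'a' }

For A:
  PREDICT(A → ';' ';' L) = { ';' }
  PREDICT(A → L) = { ',', 'a' }
For L:
  PREDICT(L → ',') = { ',' }
  PREDICT(L → a a) = { 'a' }

All predict sets are disjoint. The grammar IS LL(1).

Answer: Yes, the grammar is LL(1).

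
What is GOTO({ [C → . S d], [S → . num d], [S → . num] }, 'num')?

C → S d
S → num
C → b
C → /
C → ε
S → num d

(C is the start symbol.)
GOTO(I, 'num') = CLOSURE({ [A → αX.β] : [A → α.Xβ] ∈ I, X = 'num' })

Items with dot before 'num', with the dot advanced:
  [S → . num] → [S → num .]
  [S → . num d] → [S → num . d]
Closure adds nothing (no advanced item has the dot before a non-terminal).

GOTO = { [S → num . d], [S → num .] }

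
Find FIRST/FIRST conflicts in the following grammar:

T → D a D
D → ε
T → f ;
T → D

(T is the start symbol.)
No FIRST/FIRST conflicts.

A FIRST/FIRST conflict occurs when two productions N → α and N → β for the same non-terminal have FIRST(α) ∩ FIRST(β) ≠ ∅ (with ε ∈ FIRST of a nullable right-hand side, so two nullable alternatives also conflict).

FIRST sets of the non-terminals at (or reachable through a nullable prefix from) the front of some alternative:
  FIRST(D) = { ε }

Productions for T:
  T → D a D: FIRST = { 'a' }
  T → f ;: FIRST = { 'f' }
  T → D: FIRST = { ε }
D has only one production, so no FIRST/FIRST conflict is possible there.

All alternatives of each non-terminal have pairwise disjoint FIRST sets.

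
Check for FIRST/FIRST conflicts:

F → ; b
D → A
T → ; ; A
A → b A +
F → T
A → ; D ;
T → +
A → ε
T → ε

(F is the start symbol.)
Yes. F → ';' b / F → T on { ';' }

FIRST sets of the non-terminals at (or reachable through a nullable prefix from) the front of some alternative:
  FIRST(T) = { '+', ';', ε }

Productions for F:
  F → ; b: FIRST = { ';' }
  F → T: FIRST = { '+', ';', ε }
Productions for T:
  T → ; ; A: FIRST = { ';' }
  T → +: FIRST = { '+' }
  T → ε: FIRST = { ε }
Productions for A:
  A → b A +: FIRST = { 'b' }
  A → ; D ;: FIRST = { ';' }
  A → ε: FIRST = { ε }
D has only one production, so no FIRST/FIRST conflict is possible there.

Conflict for F: F → ; b and F → T
  Overlap: { ';' }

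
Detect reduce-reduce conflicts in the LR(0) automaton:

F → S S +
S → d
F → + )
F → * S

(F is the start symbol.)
No reduce-reduce conflicts

A reduce-reduce conflict occurs when an LR(0) state has two complete items [A → α .] and [B → β .] — both call for a reduction, and with no lookahead the parser cannot choose between them.

Augment with F' → F and build the canonical LR(0) collection (I0 = CLOSURE({[F' → . F]}), then GOTO on every symbol after a dot until no new states appear). It has 10 states:
  I0: { [F → . * S], [F → . + )], [F → . S S +], [F' → . F], [S → . d] }  — shift
  I1: { [F → * . S], [S → . d] }  — shift
  I2: { [F → + . )] }  — shift
  I3: { [F' → F .] }  — accept
  I4: { [F → S . S +], [S → . d] }  — shift
  I5: { [S → d .] }  — reduce
  I6: { [F → S S . +] }  — shift
  I7: { [F → S S + .] }  — reduce
  I8: { [F → + ) .] }  — reduce
  I9: { [F → * S .] }  — reduce

No state contains more than one complete item.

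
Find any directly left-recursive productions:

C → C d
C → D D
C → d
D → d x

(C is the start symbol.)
Direct left recursion occurs when N → N α for some non-terminal N (the right-hand side begins with the left-hand side itself).

C → C d: LEFT RECURSIVE (starts with C)
C → D D: starts with D
C → d: starts with d
D → d x: starts with d

The grammar has direct left recursion on: C.

Answer: Yes, C is left-recursive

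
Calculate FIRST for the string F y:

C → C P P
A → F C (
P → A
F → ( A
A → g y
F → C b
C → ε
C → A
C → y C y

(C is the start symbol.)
{ '(', 'b', 'g', 'y' }

FIRST sets of the non-terminals involved (from the grammar, by fixed-point iteration):
  FIRST(F) = { '(', 'b', 'g', 'y' }

To compute FIRST(F y), process the symbols left to right:
Symbol F is a non-terminal. Add FIRST(F) \ {ε} = { '(', 'b', 'g', 'y' }
F is not nullable (ε ∉ FIRST(F)), so stop here.
FIRST(F y) = { '(', 'b', 'g', 'y' }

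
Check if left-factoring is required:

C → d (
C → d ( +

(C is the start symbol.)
Yes, C has productions with common prefix 'd ('

Left-factoring is needed when two productions for the same non-terminal
share a common prefix on the right-hand side.

Productions for C:
  C → d (
  C → d ( +

Found common prefix 'd (' in productions for C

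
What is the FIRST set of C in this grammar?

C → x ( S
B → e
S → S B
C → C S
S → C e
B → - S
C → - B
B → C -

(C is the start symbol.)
From C → x ( S:
  - x is a terminal: add 'x' and stop
From C → C S:
  - C is the symbol being defined: contributes nothing new
    C is not nullable, so stop
From C → - B:
  - '-' is a terminal: add '-' and stop

Collecting: FIRST(C) = { '-', 'x' }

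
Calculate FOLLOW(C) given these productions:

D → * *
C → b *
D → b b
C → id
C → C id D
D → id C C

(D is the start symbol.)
In C → C id D: C is followed by id D, add FIRST(id D) \ {ε} = { 'id' }
In D → id C C: C is followed by C, add FIRST(C) \ {ε} = { 'b', 'id' }
In D → id C C: C is at the end, add FOLLOW(D)

The FOLLOW sets referred to above (computed the same way, to a fixed point):
  FOLLOW(D) = { $, 'b', 'id' }

Taking the union: FOLLOW(C) = { $, 'b', 'id' }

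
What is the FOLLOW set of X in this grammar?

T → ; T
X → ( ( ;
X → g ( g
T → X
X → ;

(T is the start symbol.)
{ $ }

To compute FOLLOW(X), find every occurrence of X on a right-hand side N → α X β: add FIRST(β) \ {ε}, and if β is empty or nullable also add FOLLOW(N). Iterate to a fixed point.

In T → X: X is at the end, add FOLLOW(T)

The FOLLOW sets referred to above (computed the same way, to a fixed point):
  FOLLOW(T) = { $ }

Taking the union: FOLLOW(X) = { $ }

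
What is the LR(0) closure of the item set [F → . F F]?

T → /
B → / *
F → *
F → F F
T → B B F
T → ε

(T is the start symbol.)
To compute CLOSURE, for each item [A → α.Bβ] where B is a non-terminal, add [B → .γ] for all productions B → γ; repeat for the newly added items until nothing changes.

Start with: [F → . F F]
  [F → . F F] has the dot before F: add [F → . *]
No further items can be added.

CLOSURE = { [F → . *], [F → . F F] }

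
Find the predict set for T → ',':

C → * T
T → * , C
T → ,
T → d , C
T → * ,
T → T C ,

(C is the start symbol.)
PREDICT(T → ',') = (FIRST(RHS) \ {ε}) ∪ (FOLLOW(T) if ε ∈ FIRST(RHS), i.e. RHS ⇒* ε)
FIRST(',') = { ',' }
ε ∉ FIRST(','), so FOLLOW(T) is not added.
PREDICT(T → ',') = { ',' }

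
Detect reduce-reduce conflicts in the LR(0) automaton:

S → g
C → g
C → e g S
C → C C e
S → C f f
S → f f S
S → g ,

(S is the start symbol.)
Yes — I5: [C → g .] vs [S → g .]

Augment with S' → S and build the canonical LR(0) collection (I0 = CLOSURE({[S' → . S]}), then GOTO on every symbol after a dot until no new states appear). It has 16 states:
  I0: { [C → . C C e], [C → . e g S], [C → . g], [S → . C f f], [S → . f f S], [S → . g ,], [S → . g], [S' → . S] }  — shift
  I1: { [C → . C C e], [C → . e g S], [C → . g], [C → C . C e], [S → C . f f] }  — shift
  I2: { [S' → S .] }  — accept
  I3: { [C → e . g S] }  — shift
  I4: { [S → f . f S] }  — shift
  I5: { [C → g .], [S → g . ,], [S → g .] }  — shift, 2 reduces
  I6: { [S → g , .] }  — reduce
  I7: { [C → . C C e], [C → . e g S], [C → . g], [S → . C f f], [S → . f f S], [S → . g ,], [S → . g], [S → f f . S] }  — shift
  I8: { [S → f f S .] }  — reduce
  I9: { [C → . C C e], [C → . e g S], [C → . g], [C → e g . S], [S → . C f f], [S → . f f S], [S → . g ,], [S → . g] }  — shift
  I10: { [C → e g S .] }  — reduce
  I11: { [C → . C C e], [C → . e g S], [C → . g], [C → C . C e], [C → C C . e] }  — shift
  I12: { [S → C f . f] }  — shift
  I13: { [C → g .] }  — reduce
  I14: { [S → C f f .] }  — reduce
  I15: { [C → C C e .], [C → e . g S] }  — shift, reduce

I5 contains complete items [C → g .], [S → g .] — reduce-reduce conflict.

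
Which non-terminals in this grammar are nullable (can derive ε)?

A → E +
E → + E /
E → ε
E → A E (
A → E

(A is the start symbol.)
ε-productions: E → ε
So E is immediately nullable.
A → E: every symbol on the right is nullable, so A is nullable too.
Every non-terminal is now nullable.
Nullable = { 'A', 'E' }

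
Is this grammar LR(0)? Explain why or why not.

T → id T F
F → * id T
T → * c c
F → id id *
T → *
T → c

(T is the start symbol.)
A grammar is LR(0) if no state in the canonical LR(0) collection has:
  - both a shift item (dot before a terminal) and a complete item (shift-reduce conflict), or
  - two or more complete items (reduce-reduce conflict; the accept item [T' → T .] counts as a complete item here).

Augment with T' → T and build the canonical LR(0) collection (I0 = CLOSURE({[T' → . T]}), then GOTO on every symbol after a dot until no new states appear). It has 15 states:
  I0: { [T → . * c c], [T → . *], [T → . c], [T → . id T F], [T' → . T] }  — shift
  I1: { [T → * . c c], [T → * .] }  — shift, reduce
  I2: { [T' → T .] }  — accept
  I3: { [T → c .] }  — reduce
  I4: { [T → . * c c], [T → . *], [T → . c], [T → . id T F], [T → id . T F] }  — shift
  I5: { [F → . * id T], [F → . id id *], [T → id T . F] }  — shift
  I6: { [F → * . id T] }  — shift
  I7: { [T → id T F .] }  — reduce
  I8: { [F → id . id *] }  — shift
  I9: { [F → id id . *] }  — shift
  I10: { [F → id id * .] }  — reduce
  I11: { [F → * id . T], [T → . * c c], [T → . *], [T → . c], [T → . id T F] }  — shift
  I12: { [F → * id T .] }  — reduce
  I13: { [T → * c . c] }  — shift
  I14: { [T → * c c .] }  — reduce

Conflict in state I1:
  Shift-reduce conflict between [T → * .] and [T → * . c c]
So the grammar is NOT LR(0).

Answer: No. Shift-reduce conflict between [T → * .] and [T → * . c c]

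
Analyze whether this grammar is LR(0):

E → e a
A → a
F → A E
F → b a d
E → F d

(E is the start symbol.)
Augment with E' → E and build the canonical LR(0) collection (I0 = CLOSURE({[E' → . E]}), then GOTO on every symbol after a dot until no new states appear). It has 12 states:
  I0: { [A → . a], [E → . F d], [E → . e a], [E' → . E], [F → . A E], [F → . b a d] }  — shift
  I1: { [A → . a], [E → . F d], [E → . e a], [F → . A E], [F → . b a d], [F → A . E] }  — shift
  I2: { [E' → E .] }  — accept
  I3: { [E → F . d] }  — shift
  I4: { [A → a .] }  — reduce
  I5: { [F → b . a d] }  — shift
  I6: { [E → e . a] }  — shift
  I7: { [E → e a .] }  — reduce
  I8: { [F → b a . d] }  — shift
  I9: { [F → b a d .] }  — reduce
  I10: { [E → F d .] }  — reduce
  I11: { [F → A E .] }  — reduce

Every state is either a pure shift/goto state or contains exactly one complete item and nothing to shift — no conflicts. The grammar is LR(0).

Answer: Yes, the grammar is LR(0)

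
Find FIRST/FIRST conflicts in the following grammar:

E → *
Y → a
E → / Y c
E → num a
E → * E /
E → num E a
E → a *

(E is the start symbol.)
A FIRST/FIRST conflict occurs when two productions N → α and N → β for the same non-terminal have FIRST(α) ∩ FIRST(β) ≠ ∅ (with ε ∈ FIRST of a nullable right-hand side, so two nullable alternatives also conflict).

Productions for E:
  E → *: FIRST = { '*' }
  E → / Y c: FIRST = { '/' }
  E → num a: FIRST = { 'num' }
  E → * E /: FIRST = { '*' }
  E → num E a: FIRST = { 'num' }
  E → a *: FIRST = { 'a' }
Y has only one production, so no FIRST/FIRST conflict is possible there.

Conflict for E: E → * and E → * E /
  Overlap: { '*' }
Conflict for E: E → num a and E → num E a
  Overlap: { 'num' }

Answer: Yes. E → '*' / E → '*' E '/' on { '*' }; E → num a / E → num E a on { 'num' }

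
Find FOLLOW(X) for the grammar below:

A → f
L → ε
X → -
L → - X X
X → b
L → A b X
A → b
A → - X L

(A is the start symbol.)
To compute FOLLOW(X), find every occurrence of X on a right-hand side N → α X β: add FIRST(β) \ {ε}, and if β is empty or nullable also add FOLLOW(N). Iterate to a fixed point.

In L → - X X: X is followed by X, add FIRST(X) \ {ε} = { '-', 'b' }
In L → - X X: X is at the end, add FOLLOW(L)
In L → A b X: X is at the end, add FOLLOW(L)
In A → - X L: X is followed by L, add FIRST(L) \ {ε} = { '-', 'b', 'f' }
  L is nullable, so also add FOLLOW(A)

The FOLLOW sets referred to above (computed the same way, to a fixed point):
  FOLLOW(L) = { $, 'b' }
  FOLLOW(A) = { $, 'b' }

Taking the union: FOLLOW(X) = { $, '-', 'b', 'f' }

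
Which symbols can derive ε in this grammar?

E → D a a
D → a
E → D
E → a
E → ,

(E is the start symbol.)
None

There are no ε-productions, so no non-terminal can derive ε.
No non-terminals are nullable.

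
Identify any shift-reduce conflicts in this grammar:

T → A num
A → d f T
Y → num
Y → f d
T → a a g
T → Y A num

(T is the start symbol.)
No shift-reduce conflicts

Augment with T' → T and build the canonical LR(0) collection (I0 = CLOSURE({[T' → . T]}), then GOTO on every symbol after a dot until no new states appear). It has 16 states:
  I0: { [A → . d f T], [T → . A num], [T → . Y A num], [T → . a a g], [T' → . T], [Y → . f d], [Y → . num] }  — shift
  I1: { [T → A . num] }  — shift
  I2: { [T' → T .] }  — accept
  I3: { [A → . d f T], [T → Y . A num] }  — shift
  I4: { [T → a . a g] }  — shift
  I5: { [A → d . f T] }  — shift
  I6: { [Y → f . d] }  — shift
  I7: { [Y → num .] }  — reduce
  I8: { [Y → f d .] }  — reduce
  I9: { [A → . d f T], [A → d f . T], [T → . A num], [T → . Y A num], [T → . a a g], [Y → . f d], [Y → . num] }  — shift
  I10: { [A → d f T .] }  — reduce
  I11: { [T → a a . g] }  — shift
  I12: { [T → a a g .] }  — reduce
  I13: { [T → Y A . num] }  — shift
  I14: { [T → Y A num .] }  — reduce
  I15: { [T → A num .] }  — reduce

No state contains both a complete item and a shift item.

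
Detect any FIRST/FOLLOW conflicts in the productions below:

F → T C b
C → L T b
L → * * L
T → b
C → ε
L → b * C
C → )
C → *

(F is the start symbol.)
A FIRST/FOLLOW conflict occurs when a non-terminal N has a nullable alternative N → β (β ⇒* ε) and another alternative N → α with FIRST(α) ∩ FOLLOW(N) ≠ ∅: on such a lookahead the parser cannot decide between expanding α and letting N vanish via β.

Nullable non-terminals: C.
FIRST sets used below: FIRST(L) = { '*', 'b' }

C: nullable alternative(s) C → ε; FOLLOW(C) = { 'b' }
  C → L T b: FIRST \ {ε} = { '*', 'b' } — overlaps FOLLOW(C) on { 'b' }: CONFLICT
  C → ε: FIRST \ {ε} = { } — this is the only nullable alternative, skip
  C → ): FIRST \ {ε} = { ')' } — disjoint from FOLLOW(C)
  C → *: FIRST \ {ε} = { '*' } — disjoint from FOLLOW(C)

F, L, T have no nullable alternative, so no FIRST/FOLLOW check is needed there.

So the grammar has 1 FIRST/FOLLOW conflict (marked CONFLICT above).

Answer: Yes. C → L T b with FOLLOW(C) on { 'b' }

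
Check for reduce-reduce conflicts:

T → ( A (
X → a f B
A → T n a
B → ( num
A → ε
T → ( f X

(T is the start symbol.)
Augment with T' → T and build the canonical LR(0) collection (I0 = CLOSURE({[T' → . T]}), then GOTO on every symbol after a dot until no new states appear). It has 15 states:
  I0: { [T → . ( A (], [T → . ( f X], [T' → . T] }  — shift
  I1: { [A → . T n a], [A → .], [T → ( . A (], [T → ( . f X], [T → . ( A (], [T → . ( f X] }  — shift, reduce
  I2: { [T' → T .] }  — accept
  I3: { [T → ( A . (] }  — shift
  I4: { [A → T . n a] }  — shift
  I5: { [T → ( f . X], [X → . a f B] }  — shift
  I6: { [T → ( f X .] }  — reduce
  I7: { [X → a . f B] }  — shift
  I8: { [B → . ( num], [X → a f . B] }  — shift
  I9: { [B → ( . num] }  — shift
  I10: { [X → a f B .] }  — reduce
  I11: { [B → ( num .] }  — reduce
  I12: { [A → T n . a] }  — shift
  I13: { [A → T n a .] }  — reduce
  I14: { [T → ( A ( .] }  — reduce

No state contains more than one complete item.

Answer: No reduce-reduce conflicts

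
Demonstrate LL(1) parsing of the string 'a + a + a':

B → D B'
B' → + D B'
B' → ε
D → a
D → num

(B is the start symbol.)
LL(1) parsing maintains a stack (initially the start symbol over $) and the input. At each step: if the stack top is a terminal, match it against the current input token; if it is a non-terminal N, replace it with the RHS of M[N, lookahead] (the unique production whose predict set contains the lookahead).

Stack is shown with the top on the left.

Stack     Input        Action
-----------------------------
B $       a + a + a $  output B → D B'
D B' $    a + a + a $  output D → a
a B' $    a + a + a $  match 'a'
B' $      + a + a $    output B' → + D B'
+ D B' $  + a + a $    match '+'
D B' $    a + a $      output D → a
a B' $    a + a $      match 'a'
B' $      + a $        output B' → + D B'
+ D B' $  + a $        match '+'
D B' $    a $          output D → a
a B' $    a $          match 'a'
B' $      $            output B' → ε
$         $            accept

The string is accepted.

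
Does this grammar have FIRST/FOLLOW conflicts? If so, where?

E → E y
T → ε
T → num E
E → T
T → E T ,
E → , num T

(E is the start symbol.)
A FIRST/FOLLOW conflict occurs when a non-terminal N has a nullable alternative N → β (β ⇒* ε) and another alternative N → α with FIRST(α) ∩ FOLLOW(N) ≠ ∅: on such a lookahead the parser cannot decide between expanding α and letting N vanish via β.

Nullable non-terminals: E, T.
FIRST sets used below: FIRST(E) = { ',', 'num', 'y', ε }, FIRST(T) = { ',', 'num', 'y', ε }

E: nullable alternative(s) E → T; FOLLOW(E) = { $, ',', 'num', 'y' }
  E → E y: FIRST \ {ε} = { ',', 'num', 'y' } — overlaps FOLLOW(E) on { ',', 'num', 'y' }: CONFLICT
  E → T: FIRST \ {ε} = { ',', 'num', 'y' } — this is the only nullable alternative, skip
  E → , num T: FIRST \ {ε} = { ',' } — overlaps FOLLOW(E) on { ',' }: CONFLICT

T: nullable alternative(s) T → ε; FOLLOW(T) = { $, ',', 'num', 'y' }
  T → ε: FIRST \ {ε} = { } — this is the only nullable alternative, skip
  T → num E: FIRST \ {ε} = { 'num' } — overlaps FOLLOW(T) on { 'num' }: CONFLICT
  T → E T ,: FIRST \ {ε} = { ',', 'num', 'y' } — overlaps FOLLOW(T) on { ',', 'num', 'y' }: CONFLICT

So the grammar has 4 FIRST/FOLLOW conflicts (marked CONFLICT above).

Answer: Yes. E → E y with FOLLOW(E) on { ',', 'num', 'y' }; E → ',' num T with FOLLOW(E) on { ',' }; T → num E with FOLLOW(T) on { 'num' }; T → E T ',' with FOLLOW(T) on { ',', 'num', 'y' }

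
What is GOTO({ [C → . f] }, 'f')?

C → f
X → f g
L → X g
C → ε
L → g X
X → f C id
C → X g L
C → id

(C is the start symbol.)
{ [C → f .] }

GOTO(I, 'f') = CLOSURE({ [A → αX.β] : [A → α.Xβ] ∈ I, X = 'f' })

Items with dot before 'f', with the dot advanced:
  [C → . f] → [C → f .]
Closure adds nothing (no advanced item has the dot before a non-terminal).

GOTO = { [C → f .] }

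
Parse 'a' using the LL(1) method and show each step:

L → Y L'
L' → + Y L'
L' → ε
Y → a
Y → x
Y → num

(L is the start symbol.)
LL(1) parsing maintains a stack (initially the start symbol over $) and the input. At each step: if the stack top is a terminal, match it against the current input token; if it is a non-terminal N, replace it with the RHS of M[N, lookahead] (the unique production whose predict set contains the lookahead).

Stack is shown with the top on the left.

Stack   Input  Action
---------------------
L $     a $    output L → Y L'
Y L' $  a $    output Y → a
a L' $  a $    match 'a'
L' $    $      output L' → ε
$       $      accept

The string is accepted.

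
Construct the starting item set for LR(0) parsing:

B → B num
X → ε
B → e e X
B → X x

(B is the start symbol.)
{ [B → . B num], [B → . X x], [B → . e e X], [B' → . B], [X → .] }

First, augment the grammar with B' → B
I₀ = CLOSURE({ [B' → . B] }):
  [B' → . B] has the dot before B: add [B → . B num], [B → . e e X], [B → . X x]
  [B → . X x] has the dot before X: add [X → .]
No further items can be added.

I₀ = { [B → . B num], [B → . X x], [B → . e e X], [B' → . B], [X → .] }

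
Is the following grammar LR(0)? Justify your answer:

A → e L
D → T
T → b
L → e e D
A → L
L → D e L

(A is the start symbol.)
A grammar is LR(0) if no state in the canonical LR(0) collection has:
  - both a shift item (dot before a terminal) and a complete item (shift-reduce conflict), or
  - two or more complete items (reduce-reduce conflict; the accept item [A' → A .] counts as a complete item here).

Augment with A' → A and build the canonical LR(0) collection (I0 = CLOSURE({[A' → . A]}), then GOTO on every symbol after a dot until no new states appear). It has 14 states:
  I0: { [A → . L], [A → . e L], [A' → . A], [D → . T], [L → . D e L], [L → . e e D], [T → . b] }  — shift
  I1: { [A' → A .] }  — accept
  I2: { [L → D . e L] }  — shift
  I3: { [A → L .] }  — reduce
  I4: { [D → T .] }  — reduce
  I5: { [T → b .] }  — reduce
  I6: { [A → e . L], [D → . T], [L → . D e L], [L → . e e D], [L → e . e D], [T → . b] }  — shift
  I7: { [A → e L .] }  — reduce
  I8: { [D → . T], [L → e . e D], [L → e e . D], [T → . b] }  — shift
  I9: { [L → e e D .] }  — reduce
  I10: { [D → . T], [L → e e . D], [T → . b] }  — shift
  I11: { [D → . T], [L → . D e L], [L → . e e D], [L → D e . L], [T → . b] }  — shift
  I12: { [L → D e L .] }  — reduce
  I13: { [L → e . e D] }  — shift

Every state is either a pure shift/goto state or contains exactly one complete item and nothing to shift — no conflicts. The grammar is LR(0).

Answer: Yes, the grammar is LR(0)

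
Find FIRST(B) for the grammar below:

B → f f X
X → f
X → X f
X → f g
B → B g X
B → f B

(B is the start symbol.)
{ 'f' }

From B → f f X:
  - f is a terminal: add 'f' and stop
From B → B g X:
  - B is the symbol being defined: contributes nothing new
    B is not nullable, so stop
From B → f B:
  - f is a terminal: add 'f' and stop

Collecting: FIRST(B) = { 'f' }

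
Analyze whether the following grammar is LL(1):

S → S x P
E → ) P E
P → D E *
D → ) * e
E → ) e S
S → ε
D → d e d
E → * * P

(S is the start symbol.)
No. Predict set conflict for S: { 'x' }

Relevant sets:
  FIRST(S) = { 'x', ε }
  FOLLOW(S) = { $, '*', 'x' }

For S:
  PREDICT(S → S x P) = { 'x' }
  PREDICT(S → ε) = { $, '*', 'x' }
For E:
  PREDICT(E → ')' P E) = { ')' }
  PREDICT(E → ')' e S) = { ')' }
  PREDICT(E → '*' '*' P) = { '*' }
For D:
  PREDICT(D → ')' '*' e) = { ')' }
  PREDICT(D → d e d) = { 'd' }
P has a single production, so nothing to check there.

Conflict found: Predict set conflict for S: { 'x' }
The grammar is NOT LL(1).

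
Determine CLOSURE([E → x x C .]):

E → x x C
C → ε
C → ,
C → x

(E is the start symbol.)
{ [E → x x C .] }

To compute CLOSURE, for each item [A → α.Bβ] where B is a non-terminal, add [B → .γ] for all productions B → γ; repeat for the newly added items until nothing changes.

Start with: [E → x x C .]
The dot is at the end, so nothing is added.

CLOSURE = { [E → x x C .] }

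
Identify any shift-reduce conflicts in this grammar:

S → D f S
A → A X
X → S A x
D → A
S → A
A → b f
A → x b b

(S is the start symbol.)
A shift-reduce conflict occurs when an LR(0) state has both:
  - a complete (reduce) item [A → α .] (dot at the end), and
  - a shift item [B → β . c γ] (dot before a terminal).

Augment with S' → S and build the canonical LR(0) collection (I0 = CLOSURE({[S' → . S]}), then GOTO on every symbol after a dot until no new states appear). It has 15 states:
  I0: { [A → . A X], [A → . b f], [A → . x b b], [D → . A], [S → . A], [S → . D f S], [S' → . S] }  — shift
  I1: { [A → . A X], [A → . b f], [A → . x b b], [A → A . X], [D → . A], [D → A .], [S → . A], [S → . D f S], [S → A .], [X → . S A x] }  — shift, 2 reduces
  I2: { [S → D . f S] }  — shift
  I3: { [S' → S .] }  — accept
  I4: { [A → b . f] }  — shift
  I5: { [A → x . b b] }  — shift
  I6: { [A → x b . b] }  — shift
  I7: { [A → x b b .] }  — reduce
  I8: { [A → b f .] }  — reduce
  I9: { [A → . A X], [A → . b f], [A → . x b b], [D → . A], [S → . A], [S → . D f S], [S → D f . S] }  — shift
  I10: { [S → D f S .] }  — reduce
  I11: { [A → . A X], [A → . b f], [A → . x b b], [X → S . A x] }  — shift
  I12: { [A → A X .] }  — reduce
  I13: { [A → . A X], [A → . b f], [A → . x b b], [A → A . X], [D → . A], [S → . A], [S → . D f S], [X → . S A x], [X → S A . x] }  — shift
  I14: { [A → x . b b], [X → S A x .] }  — shift, reduce

I1 contains reduce items [D → A .], [S → A .] and shift items [A → . b f], [A → . x b b] — shift-reduce conflict.
I14 contains reduce item [X → S A x .] and shift item [A → x . b b] — shift-reduce conflict.

Answer: Yes — I1: [D → A .] vs [A → . b f]; I14: [X → S A x .] vs [A → x . b b]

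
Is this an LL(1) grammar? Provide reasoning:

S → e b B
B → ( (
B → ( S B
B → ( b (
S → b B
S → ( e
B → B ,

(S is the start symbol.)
No. Predict set conflict for B: { '(' }

A grammar is LL(1) if for each non-terminal N with multiple productions, the predict sets of those productions are pairwise disjoint, where PREDICT(N → α) = (FIRST(α) \ {ε}) ∪ (FOLLOW(N) if α ⇒* ε).

Relevant sets:
  FIRST(B) = { '(' }

For S:
  PREDICT(S → e b B) = { 'e' }
  PREDICT(S → b B) = { 'b' }
  PREDICT(S → '(' e) = { '(' }
For B:
  PREDICT(B → '(' '(') = { '(' }
  PREDICT(B → '(' S B) = { '(' }
  PREDICT(B → '(' b '(') = { '(' }
  PREDICT(B → B ',') = { '(' }

Conflict found: Predict set conflict for B: { '(' }
The grammar is NOT LL(1).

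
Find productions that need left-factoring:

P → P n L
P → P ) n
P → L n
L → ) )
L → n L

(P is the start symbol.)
Yes, P has productions with common prefix 'P'

Left-factoring is needed when two productions for the same non-terminal
share a common prefix on the right-hand side.

Productions for P:
  P → P n L
  P → P ) n
  P → L n
Productions for L:
  L → ) )
  L → n L

Found common prefix 'P' in productions for P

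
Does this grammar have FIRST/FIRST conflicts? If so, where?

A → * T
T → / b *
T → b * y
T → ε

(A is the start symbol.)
No FIRST/FIRST conflicts.

Productions for T:
  T → / b *: FIRST = { '/' }
  T → b * y: FIRST = { 'b' }
  T → ε: FIRST = { ε }
A has only one production, so no FIRST/FIRST conflict is possible there.

All alternatives of each non-terminal have pairwise disjoint FIRST sets.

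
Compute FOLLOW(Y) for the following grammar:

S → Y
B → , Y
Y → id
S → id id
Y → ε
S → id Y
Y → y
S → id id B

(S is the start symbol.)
{ $ }

In S → Y: Y is at the end, add FOLLOW(S)
In B → , Y: Y is at the end, add FOLLOW(B)
In S → id Y: Y is at the end, add FOLLOW(S)

The FOLLOW sets referred to above (computed the same way, to a fixed point):
  FOLLOW(S) = { $ }
  FOLLOW(B) = { $ }

Taking the union: FOLLOW(Y) = { $ }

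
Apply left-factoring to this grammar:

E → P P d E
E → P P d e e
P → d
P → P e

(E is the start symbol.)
Left-factoring transforms A → αβ₁ | αβ₂ into A → αA' and A' → β₁ | β₂
(α is the longest common prefix among the alternatives). Repeat until
no nonterminal has two alternatives with a common prefix.

Round 1: E has alternatives sharing prefix 'P P d'. Introduce E': E → P P d E'
  Add: E' → E
  Add: E' → e e

No remaining common prefixes — done.

Resulting grammar:
E → P P d E'
E' → E
E' → e e
P → d
P → P e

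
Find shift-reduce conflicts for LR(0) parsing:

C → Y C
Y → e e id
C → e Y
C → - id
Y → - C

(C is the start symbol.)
No shift-reduce conflicts

A shift-reduce conflict occurs when an LR(0) state has both:
  - a complete (reduce) item [A → α .] (dot at the end), and
  - a shift item [B → β . c γ] (dot before a terminal).

Augment with C' → C and build the canonical LR(0) collection (I0 = CLOSURE({[C' → . C]}), then GOTO on every symbol after a dot until no new states appear). It has 13 states:
  I0: { [C → . - id], [C → . Y C], [C → . e Y], [C' → . C], [Y → . - C], [Y → . e e id] }  — shift
  I1: { [C → - . id], [C → . - id], [C → . Y C], [C → . e Y], [Y → - . C], [Y → . - C], [Y → . e e id] }  — shift
  I2: { [C' → C .] }  — accept
  I3: { [C → . - id], [C → . Y C], [C → . e Y], [C → Y . C], [Y → . - C], [Y → . e e id] }  — shift
  I4: { [C → e . Y], [Y → . - C], [Y → . e e id], [Y → e . e id] }  — shift
  I5: { [C → . - id], [C → . Y C], [C → . e Y], [Y → - . C], [Y → . - C], [Y → . e e id] }  — shift
  I6: { [C → e Y .] }  — reduce
  I7: { [Y → e . e id], [Y → e e . id] }  — shift
  I8: { [Y → e e . id] }  — shift
  I9: { [Y → e e id .] }  — reduce
  I10: { [Y → - C .] }  — reduce
  I11: { [C → Y C .] }  — reduce
  I12: { [C → - id .] }  — reduce

No state contains both a complete item and a shift item.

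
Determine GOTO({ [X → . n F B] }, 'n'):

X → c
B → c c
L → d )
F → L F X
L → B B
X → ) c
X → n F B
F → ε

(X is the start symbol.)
{ [B → . c c], [F → . L F X], [F → .], [L → . B B], [L → . d )], [X → n . F B] }

GOTO(I, 'n') = CLOSURE({ [A → αX.β] : [A → α.Xβ] ∈ I, X = 'n' })

Items with dot before 'n', with the dot advanced:
  [X → . n F B] → [X → n . F B]
Closure of the advanced items:
  [X → n . F B] has the dot before F: add [F → . L F X], [F → .]
  [F → . L F X] has the dot before L: add [L → . d )], [L → . B B]
  [L → . B B] has the dot before B: add [B → . c c]

GOTO = { [B → . c c], [F → . L F X], [F → .], [L → . B B], [L → . d )], [X → n . F B] }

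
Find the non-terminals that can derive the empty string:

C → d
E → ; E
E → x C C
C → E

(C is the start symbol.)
There are no ε-productions, so no non-terminal can derive ε.
No non-terminals are nullable.

Answer: None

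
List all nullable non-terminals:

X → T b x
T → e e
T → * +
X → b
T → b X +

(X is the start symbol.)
None

A non-terminal is nullable if it can derive ε (the empty string): either it has an ε-production, or it has a production whose right-hand side consists entirely of nullable non-terminals.

There are no ε-productions, so no non-terminal can derive ε.
No non-terminals are nullable.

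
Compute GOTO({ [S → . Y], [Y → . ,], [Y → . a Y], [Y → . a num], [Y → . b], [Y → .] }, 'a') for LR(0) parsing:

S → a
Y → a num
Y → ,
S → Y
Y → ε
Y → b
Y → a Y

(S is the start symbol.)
GOTO(I, 'a') = CLOSURE({ [A → αX.β] : [A → α.Xβ] ∈ I, X = 'a' })

Items with dot before 'a', with the dot advanced:
  [Y → . a Y] → [Y → a . Y]
  [Y → . a num] → [Y → a . num]
Closure of the advanced items:
  [Y → a . Y] has the dot before Y: add [Y → . a num], [Y → . ,], [Y → .], [Y → . b], [Y → . a Y]

GOTO = { [Y → . ,], [Y → . a Y], [Y → . a num], [Y → . b], [Y → .], [Y → a . Y], [Y → a . num] }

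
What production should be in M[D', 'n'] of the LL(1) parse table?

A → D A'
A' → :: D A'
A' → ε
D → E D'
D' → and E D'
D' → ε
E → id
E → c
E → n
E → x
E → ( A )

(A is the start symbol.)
To find M[D', 'n'], we find productions for D' where 'n' is in the predict set (PREDICT(N → α) = (FIRST(α) \ {ε}) ∪ (FOLLOW(N) if α ⇒* ε)).

Relevant sets:
  FOLLOW(D') = { $, ')', '::' }

D' → and E D': PREDICT = { 'and' }
D' → ε: PREDICT = { $, ')', '::' }

M[D', 'n'] is empty (no production applies)

Answer: Empty (error entry)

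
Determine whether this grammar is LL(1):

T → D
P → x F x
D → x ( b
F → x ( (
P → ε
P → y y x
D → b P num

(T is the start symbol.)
A grammar is LL(1) if for each non-terminal N with multiple productions, the predict sets of those productions are pairwise disjoint, where PREDICT(N → α) = (FIRST(α) \ {ε}) ∪ (FOLLOW(N) if α ⇒* ε).

Relevant sets:
  FOLLOW(P) = { 'num' }

For P:
  PREDICT(P → x F x) = { 'x' }
  PREDICT(P → ε) = { 'num' }
  PREDICT(P → y y x) = { 'y' }
For D:
  PREDICT(D → x '(' b) = { 'x' }
  PREDICT(D → b P num) = { 'b' }
T, F have a single production, so nothing to check there.

All predict sets are disjoint. The grammar IS LL(1).

Answer: Yes, the grammar is LL(1).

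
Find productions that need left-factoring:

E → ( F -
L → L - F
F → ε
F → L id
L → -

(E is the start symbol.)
No, left-factoring is not needed

Left-factoring is needed when two productions for the same non-terminal
share a common prefix on the right-hand side.

Productions for L:
  L → L - F
  L → -
Productions for F:
  F → ε
  F → L id

No common prefixes found.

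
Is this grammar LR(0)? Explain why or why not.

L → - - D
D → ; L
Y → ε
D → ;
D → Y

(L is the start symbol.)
Augment with L' → L and build the canonical LR(0) collection (I0 = CLOSURE({[L' → . L]}), then GOTO on every symbol after a dot until no new states appear). It has 8 states:
  I0: { [L → . - - D], [L' → . L] }  — shift
  I1: { [L → - . - D] }  — shift
  I2: { [L' → L .] }  — accept
  I3: { [D → . ; L], [D → . ;], [D → . Y], [L → - - . D], [Y → .] }  — shift, reduce
  I4: { [D → ; . L], [D → ; .], [L → . - - D] }  — shift, reduce
  I5: { [L → - - D .] }  — reduce
  I6: { [D → Y .] }  — reduce
  I7: { [D → ; L .] }  — reduce

Conflict in state I3:
  Shift-reduce conflict between [Y → .] and [D → . ;]
So the grammar is NOT LR(0).

Answer: No. Shift-reduce conflict between [Y → .] and [D → . ;]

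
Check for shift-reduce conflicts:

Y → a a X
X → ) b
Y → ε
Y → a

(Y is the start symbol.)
Yes — I0: [Y → .] vs [Y → . a]; I2: [Y → a .] vs [Y → a . a X]

A shift-reduce conflict occurs when an LR(0) state has both:
  - a complete (reduce) item [A → α .] (dot at the end), and
  - a shift item [B → β . c γ] (dot before a terminal).

Augment with Y' → Y and build the canonical LR(0) collection (I0 = CLOSURE({[Y' → . Y]}), then GOTO on every symbol after a dot until no new states appear). It has 7 states:
  I0: { [Y → . a a X], [Y → . a], [Y → .], [Y' → . Y] }  — shift, reduce
  I1: { [Y' → Y .] }  — accept
  I2: { [Y → a . a X], [Y → a .] }  — shift, reduce
  I3: { [X → . ) b], [Y → a a . X] }  — shift
  I4: { [X → ) . b] }  — shift
  I5: { [Y → a a X .] }  — reduce
  I6: { [X → ) b .] }  — reduce

I0 contains reduce item [Y → .] and shift items [Y → . a], [Y → . a a X] — shift-reduce conflict.
I2 contains reduce item [Y → a .] and shift item [Y → a . a X] — shift-reduce conflict.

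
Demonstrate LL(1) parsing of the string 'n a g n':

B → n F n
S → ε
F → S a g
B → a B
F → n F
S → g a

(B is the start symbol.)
Stack is shown with the top on the left.

Stack      Input      Action
----------------------------
B $        n a g n $  output B → n F n
n F n $    n a g n $  match 'n'
F n $      a g n $    output F → S a g
S a g n $  a g n $    output S → ε
a g n $    a g n $    match 'a'
g n $      g n $      match 'g'
n $        n $        match 'n'
$          $          accept

The string is accepted.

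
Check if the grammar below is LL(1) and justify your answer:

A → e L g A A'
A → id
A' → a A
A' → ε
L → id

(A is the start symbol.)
No. Predict set conflict for A': { 'a' }

Relevant sets:
  FOLLOW(A') = { $, 'a' }

For A:
  PREDICT(A → e L g A A') = { 'e' }
  PREDICT(A → id) = { 'id' }
For A':
  PREDICT(A' → a A) = { 'a' }
  PREDICT(A' → ε) = { $, 'a' }
L has a single production, so nothing to check there.

Conflict found: Predict set conflict for A': { 'a' }
The grammar is NOT LL(1).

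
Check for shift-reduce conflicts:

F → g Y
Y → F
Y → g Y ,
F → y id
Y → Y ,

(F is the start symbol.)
Yes — I6: [F → g Y .] vs [Y → Y . ,]; I8: [F → g Y .] vs [Y → Y . ,]

A shift-reduce conflict occurs when an LR(0) state has both:
  - a complete (reduce) item [A → α .] (dot at the end), and
  - a shift item [B → β . c γ] (dot before a terminal).

Augment with F' → F and build the canonical LR(0) collection (I0 = CLOSURE({[F' → . F]}), then GOTO on every symbol after a dot until no new states appear). It has 11 states:
  I0: { [F → . g Y], [F → . y id], [F' → . F] }  — shift
  I1: { [F' → F .] }  — accept
  I2: { [F → . g Y], [F → . y id], [F → g . Y], [Y → . F], [Y → . Y ,], [Y → . g Y ,] }  — shift
  I3: { [F → y . id] }  — shift
  I4: { [F → y id .] }  — reduce
  I5: { [Y → F .] }  — reduce
  I6: { [F → g Y .], [Y → Y . ,] }  — shift, reduce
  I7: { [F → . g Y], [F → . y id], [F → g . Y], [Y → . F], [Y → . Y ,], [Y → . g Y ,], [Y → g . Y ,] }  — shift
  I8: { [F → g Y .], [Y → Y . ,], [Y → g Y . ,] }  — shift, reduce
  I9: { [Y → Y , .], [Y → g Y , .] }  — 2 reduces
  I10: { [Y → Y , .] }  — reduce

I6 contains reduce item [F → g Y .] and shift item [Y → Y . ,] — shift-reduce conflict.
I8 contains reduce item [F → g Y .] and shift items [Y → Y . ,], [Y → g Y . ,] — shift-reduce conflict.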